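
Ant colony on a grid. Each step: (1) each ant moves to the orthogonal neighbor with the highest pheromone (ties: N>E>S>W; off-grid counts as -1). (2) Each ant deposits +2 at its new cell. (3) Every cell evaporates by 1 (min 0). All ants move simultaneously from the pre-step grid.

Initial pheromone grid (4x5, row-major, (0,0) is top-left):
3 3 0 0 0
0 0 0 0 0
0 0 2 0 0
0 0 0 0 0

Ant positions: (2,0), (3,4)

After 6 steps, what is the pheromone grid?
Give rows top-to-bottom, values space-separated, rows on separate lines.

After step 1: ants at (1,0),(2,4)
  2 2 0 0 0
  1 0 0 0 0
  0 0 1 0 1
  0 0 0 0 0
After step 2: ants at (0,0),(1,4)
  3 1 0 0 0
  0 0 0 0 1
  0 0 0 0 0
  0 0 0 0 0
After step 3: ants at (0,1),(0,4)
  2 2 0 0 1
  0 0 0 0 0
  0 0 0 0 0
  0 0 0 0 0
After step 4: ants at (0,0),(1,4)
  3 1 0 0 0
  0 0 0 0 1
  0 0 0 0 0
  0 0 0 0 0
After step 5: ants at (0,1),(0,4)
  2 2 0 0 1
  0 0 0 0 0
  0 0 0 0 0
  0 0 0 0 0
After step 6: ants at (0,0),(1,4)
  3 1 0 0 0
  0 0 0 0 1
  0 0 0 0 0
  0 0 0 0 0

3 1 0 0 0
0 0 0 0 1
0 0 0 0 0
0 0 0 0 0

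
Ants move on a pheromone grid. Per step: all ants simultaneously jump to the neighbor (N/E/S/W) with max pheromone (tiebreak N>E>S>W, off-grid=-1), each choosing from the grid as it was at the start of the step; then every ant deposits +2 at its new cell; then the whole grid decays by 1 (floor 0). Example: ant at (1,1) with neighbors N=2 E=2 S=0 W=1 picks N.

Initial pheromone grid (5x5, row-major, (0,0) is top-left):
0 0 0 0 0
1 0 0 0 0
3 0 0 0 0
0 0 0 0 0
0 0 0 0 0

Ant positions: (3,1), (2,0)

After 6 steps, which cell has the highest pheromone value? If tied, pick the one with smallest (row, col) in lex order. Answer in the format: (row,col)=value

Answer: (2,0)=9

Derivation:
Step 1: ant0:(3,1)->N->(2,1) | ant1:(2,0)->N->(1,0)
  grid max=2 at (1,0)
Step 2: ant0:(2,1)->W->(2,0) | ant1:(1,0)->S->(2,0)
  grid max=5 at (2,0)
Step 3: ant0:(2,0)->N->(1,0) | ant1:(2,0)->N->(1,0)
  grid max=4 at (1,0)
Step 4: ant0:(1,0)->S->(2,0) | ant1:(1,0)->S->(2,0)
  grid max=7 at (2,0)
Step 5: ant0:(2,0)->N->(1,0) | ant1:(2,0)->N->(1,0)
  grid max=6 at (1,0)
Step 6: ant0:(1,0)->S->(2,0) | ant1:(1,0)->S->(2,0)
  grid max=9 at (2,0)
Final grid:
  0 0 0 0 0
  5 0 0 0 0
  9 0 0 0 0
  0 0 0 0 0
  0 0 0 0 0
Max pheromone 9 at (2,0)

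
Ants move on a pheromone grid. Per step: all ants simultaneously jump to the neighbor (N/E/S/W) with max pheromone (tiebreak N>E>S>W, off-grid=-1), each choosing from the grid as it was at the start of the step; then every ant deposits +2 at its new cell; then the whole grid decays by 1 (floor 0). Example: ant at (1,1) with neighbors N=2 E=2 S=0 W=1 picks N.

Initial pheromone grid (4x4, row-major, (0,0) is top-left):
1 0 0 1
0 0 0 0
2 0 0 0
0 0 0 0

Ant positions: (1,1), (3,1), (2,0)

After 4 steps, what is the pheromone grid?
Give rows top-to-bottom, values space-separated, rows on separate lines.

After step 1: ants at (0,1),(2,1),(1,0)
  0 1 0 0
  1 0 0 0
  1 1 0 0
  0 0 0 0
After step 2: ants at (0,2),(2,0),(2,0)
  0 0 1 0
  0 0 0 0
  4 0 0 0
  0 0 0 0
After step 3: ants at (0,3),(1,0),(1,0)
  0 0 0 1
  3 0 0 0
  3 0 0 0
  0 0 0 0
After step 4: ants at (1,3),(2,0),(2,0)
  0 0 0 0
  2 0 0 1
  6 0 0 0
  0 0 0 0

0 0 0 0
2 0 0 1
6 0 0 0
0 0 0 0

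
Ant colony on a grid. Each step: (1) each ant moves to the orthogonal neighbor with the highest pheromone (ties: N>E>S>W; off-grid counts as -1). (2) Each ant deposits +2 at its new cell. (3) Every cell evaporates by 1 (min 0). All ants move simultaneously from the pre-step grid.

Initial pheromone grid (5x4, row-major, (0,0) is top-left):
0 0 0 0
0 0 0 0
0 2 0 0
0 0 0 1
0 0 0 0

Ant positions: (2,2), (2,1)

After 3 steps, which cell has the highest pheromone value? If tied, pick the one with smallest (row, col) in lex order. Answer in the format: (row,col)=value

Step 1: ant0:(2,2)->W->(2,1) | ant1:(2,1)->N->(1,1)
  grid max=3 at (2,1)
Step 2: ant0:(2,1)->N->(1,1) | ant1:(1,1)->S->(2,1)
  grid max=4 at (2,1)
Step 3: ant0:(1,1)->S->(2,1) | ant1:(2,1)->N->(1,1)
  grid max=5 at (2,1)
Final grid:
  0 0 0 0
  0 3 0 0
  0 5 0 0
  0 0 0 0
  0 0 0 0
Max pheromone 5 at (2,1)

Answer: (2,1)=5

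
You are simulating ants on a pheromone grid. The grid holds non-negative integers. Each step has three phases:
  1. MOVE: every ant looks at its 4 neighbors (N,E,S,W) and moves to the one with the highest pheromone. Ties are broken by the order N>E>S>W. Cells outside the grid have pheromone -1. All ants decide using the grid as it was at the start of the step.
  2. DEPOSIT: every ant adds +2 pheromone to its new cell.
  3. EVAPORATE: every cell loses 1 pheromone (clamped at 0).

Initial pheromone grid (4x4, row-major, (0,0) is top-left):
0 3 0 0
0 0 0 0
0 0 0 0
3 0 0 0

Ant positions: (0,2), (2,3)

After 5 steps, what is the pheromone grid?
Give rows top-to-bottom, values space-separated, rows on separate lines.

After step 1: ants at (0,1),(1,3)
  0 4 0 0
  0 0 0 1
  0 0 0 0
  2 0 0 0
After step 2: ants at (0,2),(0,3)
  0 3 1 1
  0 0 0 0
  0 0 0 0
  1 0 0 0
After step 3: ants at (0,1),(0,2)
  0 4 2 0
  0 0 0 0
  0 0 0 0
  0 0 0 0
After step 4: ants at (0,2),(0,1)
  0 5 3 0
  0 0 0 0
  0 0 0 0
  0 0 0 0
After step 5: ants at (0,1),(0,2)
  0 6 4 0
  0 0 0 0
  0 0 0 0
  0 0 0 0

0 6 4 0
0 0 0 0
0 0 0 0
0 0 0 0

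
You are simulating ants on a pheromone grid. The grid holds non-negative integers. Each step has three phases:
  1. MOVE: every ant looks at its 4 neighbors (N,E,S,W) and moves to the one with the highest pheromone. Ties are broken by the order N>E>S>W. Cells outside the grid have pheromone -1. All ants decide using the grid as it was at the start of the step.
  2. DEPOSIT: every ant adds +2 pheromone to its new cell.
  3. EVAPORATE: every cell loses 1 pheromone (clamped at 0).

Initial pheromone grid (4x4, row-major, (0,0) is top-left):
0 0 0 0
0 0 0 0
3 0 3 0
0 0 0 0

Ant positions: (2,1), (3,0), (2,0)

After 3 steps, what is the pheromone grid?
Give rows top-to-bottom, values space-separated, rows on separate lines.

After step 1: ants at (2,2),(2,0),(1,0)
  0 0 0 0
  1 0 0 0
  4 0 4 0
  0 0 0 0
After step 2: ants at (1,2),(1,0),(2,0)
  0 0 0 0
  2 0 1 0
  5 0 3 0
  0 0 0 0
After step 3: ants at (2,2),(2,0),(1,0)
  0 0 0 0
  3 0 0 0
  6 0 4 0
  0 0 0 0

0 0 0 0
3 0 0 0
6 0 4 0
0 0 0 0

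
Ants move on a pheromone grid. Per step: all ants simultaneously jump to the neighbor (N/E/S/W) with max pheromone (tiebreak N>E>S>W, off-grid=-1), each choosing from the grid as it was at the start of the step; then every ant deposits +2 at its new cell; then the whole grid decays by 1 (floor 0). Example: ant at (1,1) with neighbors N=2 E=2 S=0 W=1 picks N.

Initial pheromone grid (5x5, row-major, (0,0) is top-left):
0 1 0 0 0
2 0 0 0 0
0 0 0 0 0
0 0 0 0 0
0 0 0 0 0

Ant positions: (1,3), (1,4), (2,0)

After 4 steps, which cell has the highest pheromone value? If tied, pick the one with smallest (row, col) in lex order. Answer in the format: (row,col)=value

Answer: (0,3)=4

Derivation:
Step 1: ant0:(1,3)->N->(0,3) | ant1:(1,4)->N->(0,4) | ant2:(2,0)->N->(1,0)
  grid max=3 at (1,0)
Step 2: ant0:(0,3)->E->(0,4) | ant1:(0,4)->W->(0,3) | ant2:(1,0)->N->(0,0)
  grid max=2 at (0,3)
Step 3: ant0:(0,4)->W->(0,3) | ant1:(0,3)->E->(0,4) | ant2:(0,0)->S->(1,0)
  grid max=3 at (0,3)
Step 4: ant0:(0,3)->E->(0,4) | ant1:(0,4)->W->(0,3) | ant2:(1,0)->N->(0,0)
  grid max=4 at (0,3)
Final grid:
  1 0 0 4 4
  2 0 0 0 0
  0 0 0 0 0
  0 0 0 0 0
  0 0 0 0 0
Max pheromone 4 at (0,3)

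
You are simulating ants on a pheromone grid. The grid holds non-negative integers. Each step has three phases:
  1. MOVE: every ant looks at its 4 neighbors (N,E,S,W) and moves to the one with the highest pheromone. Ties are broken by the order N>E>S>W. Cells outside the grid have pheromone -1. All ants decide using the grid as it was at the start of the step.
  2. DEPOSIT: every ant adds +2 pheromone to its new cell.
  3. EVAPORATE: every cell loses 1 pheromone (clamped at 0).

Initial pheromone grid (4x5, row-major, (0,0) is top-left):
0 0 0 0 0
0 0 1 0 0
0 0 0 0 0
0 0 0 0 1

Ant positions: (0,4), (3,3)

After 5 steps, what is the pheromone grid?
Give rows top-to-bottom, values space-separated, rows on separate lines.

After step 1: ants at (1,4),(3,4)
  0 0 0 0 0
  0 0 0 0 1
  0 0 0 0 0
  0 0 0 0 2
After step 2: ants at (0,4),(2,4)
  0 0 0 0 1
  0 0 0 0 0
  0 0 0 0 1
  0 0 0 0 1
After step 3: ants at (1,4),(3,4)
  0 0 0 0 0
  0 0 0 0 1
  0 0 0 0 0
  0 0 0 0 2
After step 4: ants at (0,4),(2,4)
  0 0 0 0 1
  0 0 0 0 0
  0 0 0 0 1
  0 0 0 0 1
After step 5: ants at (1,4),(3,4)
  0 0 0 0 0
  0 0 0 0 1
  0 0 0 0 0
  0 0 0 0 2

0 0 0 0 0
0 0 0 0 1
0 0 0 0 0
0 0 0 0 2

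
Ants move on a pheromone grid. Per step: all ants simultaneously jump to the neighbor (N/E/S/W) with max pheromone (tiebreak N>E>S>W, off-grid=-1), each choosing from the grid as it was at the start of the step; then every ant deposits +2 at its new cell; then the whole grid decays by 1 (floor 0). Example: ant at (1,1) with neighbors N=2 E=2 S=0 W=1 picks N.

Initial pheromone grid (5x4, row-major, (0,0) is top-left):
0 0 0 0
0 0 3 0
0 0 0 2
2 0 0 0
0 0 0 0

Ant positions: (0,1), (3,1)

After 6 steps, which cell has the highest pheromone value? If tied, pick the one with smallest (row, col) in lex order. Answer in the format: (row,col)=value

Answer: (1,2)=3

Derivation:
Step 1: ant0:(0,1)->E->(0,2) | ant1:(3,1)->W->(3,0)
  grid max=3 at (3,0)
Step 2: ant0:(0,2)->S->(1,2) | ant1:(3,0)->N->(2,0)
  grid max=3 at (1,2)
Step 3: ant0:(1,2)->N->(0,2) | ant1:(2,0)->S->(3,0)
  grid max=3 at (3,0)
Step 4: ant0:(0,2)->S->(1,2) | ant1:(3,0)->N->(2,0)
  grid max=3 at (1,2)
Step 5: ant0:(1,2)->N->(0,2) | ant1:(2,0)->S->(3,0)
  grid max=3 at (3,0)
Step 6: ant0:(0,2)->S->(1,2) | ant1:(3,0)->N->(2,0)
  grid max=3 at (1,2)
Final grid:
  0 0 0 0
  0 0 3 0
  1 0 0 0
  2 0 0 0
  0 0 0 0
Max pheromone 3 at (1,2)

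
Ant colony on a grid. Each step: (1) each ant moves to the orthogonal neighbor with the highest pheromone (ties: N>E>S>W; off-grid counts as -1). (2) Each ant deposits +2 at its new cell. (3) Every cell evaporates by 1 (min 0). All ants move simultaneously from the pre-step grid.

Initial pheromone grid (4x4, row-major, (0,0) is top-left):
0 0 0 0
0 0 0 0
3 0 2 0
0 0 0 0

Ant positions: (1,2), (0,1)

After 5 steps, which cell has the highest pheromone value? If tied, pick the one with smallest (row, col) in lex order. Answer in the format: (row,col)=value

Answer: (2,2)=3

Derivation:
Step 1: ant0:(1,2)->S->(2,2) | ant1:(0,1)->E->(0,2)
  grid max=3 at (2,2)
Step 2: ant0:(2,2)->N->(1,2) | ant1:(0,2)->E->(0,3)
  grid max=2 at (2,2)
Step 3: ant0:(1,2)->S->(2,2) | ant1:(0,3)->S->(1,3)
  grid max=3 at (2,2)
Step 4: ant0:(2,2)->N->(1,2) | ant1:(1,3)->N->(0,3)
  grid max=2 at (2,2)
Step 5: ant0:(1,2)->S->(2,2) | ant1:(0,3)->S->(1,3)
  grid max=3 at (2,2)
Final grid:
  0 0 0 0
  0 0 0 1
  0 0 3 0
  0 0 0 0
Max pheromone 3 at (2,2)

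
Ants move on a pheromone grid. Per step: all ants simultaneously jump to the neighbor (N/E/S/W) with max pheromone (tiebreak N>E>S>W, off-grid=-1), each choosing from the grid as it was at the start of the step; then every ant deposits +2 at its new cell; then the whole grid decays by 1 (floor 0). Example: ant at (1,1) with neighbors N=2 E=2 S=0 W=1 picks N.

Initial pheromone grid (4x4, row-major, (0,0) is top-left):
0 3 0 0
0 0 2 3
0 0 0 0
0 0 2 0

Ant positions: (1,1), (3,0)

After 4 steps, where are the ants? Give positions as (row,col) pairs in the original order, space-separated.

Step 1: ant0:(1,1)->N->(0,1) | ant1:(3,0)->N->(2,0)
  grid max=4 at (0,1)
Step 2: ant0:(0,1)->E->(0,2) | ant1:(2,0)->N->(1,0)
  grid max=3 at (0,1)
Step 3: ant0:(0,2)->W->(0,1) | ant1:(1,0)->N->(0,0)
  grid max=4 at (0,1)
Step 4: ant0:(0,1)->W->(0,0) | ant1:(0,0)->E->(0,1)
  grid max=5 at (0,1)

(0,0) (0,1)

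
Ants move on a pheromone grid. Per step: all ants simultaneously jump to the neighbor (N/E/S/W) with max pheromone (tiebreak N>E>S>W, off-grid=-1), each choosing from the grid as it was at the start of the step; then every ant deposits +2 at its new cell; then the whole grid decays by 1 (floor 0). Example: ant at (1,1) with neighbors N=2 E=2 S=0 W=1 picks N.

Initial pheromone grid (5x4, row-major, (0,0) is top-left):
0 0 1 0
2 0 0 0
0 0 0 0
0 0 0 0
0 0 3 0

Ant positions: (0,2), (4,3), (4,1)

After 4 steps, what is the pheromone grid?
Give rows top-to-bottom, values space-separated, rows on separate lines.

After step 1: ants at (0,3),(4,2),(4,2)
  0 0 0 1
  1 0 0 0
  0 0 0 0
  0 0 0 0
  0 0 6 0
After step 2: ants at (1,3),(3,2),(3,2)
  0 0 0 0
  0 0 0 1
  0 0 0 0
  0 0 3 0
  0 0 5 0
After step 3: ants at (0,3),(4,2),(4,2)
  0 0 0 1
  0 0 0 0
  0 0 0 0
  0 0 2 0
  0 0 8 0
After step 4: ants at (1,3),(3,2),(3,2)
  0 0 0 0
  0 0 0 1
  0 0 0 0
  0 0 5 0
  0 0 7 0

0 0 0 0
0 0 0 1
0 0 0 0
0 0 5 0
0 0 7 0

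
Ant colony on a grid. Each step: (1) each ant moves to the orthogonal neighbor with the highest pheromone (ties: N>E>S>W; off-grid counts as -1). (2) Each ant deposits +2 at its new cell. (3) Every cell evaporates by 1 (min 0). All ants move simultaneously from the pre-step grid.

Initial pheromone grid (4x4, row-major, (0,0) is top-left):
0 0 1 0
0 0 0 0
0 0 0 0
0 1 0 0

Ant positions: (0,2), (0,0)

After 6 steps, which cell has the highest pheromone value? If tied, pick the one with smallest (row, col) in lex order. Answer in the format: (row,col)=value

Step 1: ant0:(0,2)->E->(0,3) | ant1:(0,0)->E->(0,1)
  grid max=1 at (0,1)
Step 2: ant0:(0,3)->S->(1,3) | ant1:(0,1)->E->(0,2)
  grid max=1 at (0,2)
Step 3: ant0:(1,3)->N->(0,3) | ant1:(0,2)->E->(0,3)
  grid max=3 at (0,3)
Step 4: ant0:(0,3)->S->(1,3) | ant1:(0,3)->S->(1,3)
  grid max=3 at (1,3)
Step 5: ant0:(1,3)->N->(0,3) | ant1:(1,3)->N->(0,3)
  grid max=5 at (0,3)
Step 6: ant0:(0,3)->S->(1,3) | ant1:(0,3)->S->(1,3)
  grid max=5 at (1,3)
Final grid:
  0 0 0 4
  0 0 0 5
  0 0 0 0
  0 0 0 0
Max pheromone 5 at (1,3)

Answer: (1,3)=5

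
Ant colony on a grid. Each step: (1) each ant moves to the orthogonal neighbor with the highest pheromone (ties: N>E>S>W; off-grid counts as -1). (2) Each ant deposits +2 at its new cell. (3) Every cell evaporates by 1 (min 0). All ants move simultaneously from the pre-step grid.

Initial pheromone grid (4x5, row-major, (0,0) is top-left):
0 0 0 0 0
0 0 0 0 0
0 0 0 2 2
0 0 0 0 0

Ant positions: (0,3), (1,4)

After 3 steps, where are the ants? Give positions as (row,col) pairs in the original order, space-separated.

Step 1: ant0:(0,3)->E->(0,4) | ant1:(1,4)->S->(2,4)
  grid max=3 at (2,4)
Step 2: ant0:(0,4)->S->(1,4) | ant1:(2,4)->W->(2,3)
  grid max=2 at (2,3)
Step 3: ant0:(1,4)->S->(2,4) | ant1:(2,3)->E->(2,4)
  grid max=5 at (2,4)

(2,4) (2,4)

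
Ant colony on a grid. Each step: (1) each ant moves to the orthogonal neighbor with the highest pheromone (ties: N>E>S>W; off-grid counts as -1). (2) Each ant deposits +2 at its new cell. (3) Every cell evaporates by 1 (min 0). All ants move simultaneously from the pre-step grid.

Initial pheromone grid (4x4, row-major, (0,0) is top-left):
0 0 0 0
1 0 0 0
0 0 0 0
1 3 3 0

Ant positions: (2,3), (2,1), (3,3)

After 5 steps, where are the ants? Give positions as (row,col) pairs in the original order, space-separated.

Step 1: ant0:(2,3)->N->(1,3) | ant1:(2,1)->S->(3,1) | ant2:(3,3)->W->(3,2)
  grid max=4 at (3,1)
Step 2: ant0:(1,3)->N->(0,3) | ant1:(3,1)->E->(3,2) | ant2:(3,2)->W->(3,1)
  grid max=5 at (3,1)
Step 3: ant0:(0,3)->S->(1,3) | ant1:(3,2)->W->(3,1) | ant2:(3,1)->E->(3,2)
  grid max=6 at (3,1)
Step 4: ant0:(1,3)->N->(0,3) | ant1:(3,1)->E->(3,2) | ant2:(3,2)->W->(3,1)
  grid max=7 at (3,1)
Step 5: ant0:(0,3)->S->(1,3) | ant1:(3,2)->W->(3,1) | ant2:(3,1)->E->(3,2)
  grid max=8 at (3,1)

(1,3) (3,1) (3,2)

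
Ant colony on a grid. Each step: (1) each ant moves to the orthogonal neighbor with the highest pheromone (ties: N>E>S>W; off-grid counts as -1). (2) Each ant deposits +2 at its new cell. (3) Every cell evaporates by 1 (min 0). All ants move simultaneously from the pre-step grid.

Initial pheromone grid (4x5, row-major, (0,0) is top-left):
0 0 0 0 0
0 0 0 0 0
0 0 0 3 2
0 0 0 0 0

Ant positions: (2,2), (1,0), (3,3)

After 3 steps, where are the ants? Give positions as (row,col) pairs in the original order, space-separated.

Step 1: ant0:(2,2)->E->(2,3) | ant1:(1,0)->N->(0,0) | ant2:(3,3)->N->(2,3)
  grid max=6 at (2,3)
Step 2: ant0:(2,3)->E->(2,4) | ant1:(0,0)->E->(0,1) | ant2:(2,3)->E->(2,4)
  grid max=5 at (2,3)
Step 3: ant0:(2,4)->W->(2,3) | ant1:(0,1)->E->(0,2) | ant2:(2,4)->W->(2,3)
  grid max=8 at (2,3)

(2,3) (0,2) (2,3)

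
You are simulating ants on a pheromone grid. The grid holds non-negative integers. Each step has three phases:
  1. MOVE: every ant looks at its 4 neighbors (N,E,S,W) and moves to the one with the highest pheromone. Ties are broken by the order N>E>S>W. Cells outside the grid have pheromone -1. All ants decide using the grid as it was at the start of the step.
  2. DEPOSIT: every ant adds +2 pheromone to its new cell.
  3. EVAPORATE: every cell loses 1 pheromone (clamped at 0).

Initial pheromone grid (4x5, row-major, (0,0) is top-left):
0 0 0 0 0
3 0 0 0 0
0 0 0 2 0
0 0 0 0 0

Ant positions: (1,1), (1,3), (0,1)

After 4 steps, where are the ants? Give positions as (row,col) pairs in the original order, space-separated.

Step 1: ant0:(1,1)->W->(1,0) | ant1:(1,3)->S->(2,3) | ant2:(0,1)->E->(0,2)
  grid max=4 at (1,0)
Step 2: ant0:(1,0)->N->(0,0) | ant1:(2,3)->N->(1,3) | ant2:(0,2)->E->(0,3)
  grid max=3 at (1,0)
Step 3: ant0:(0,0)->S->(1,0) | ant1:(1,3)->S->(2,3) | ant2:(0,3)->S->(1,3)
  grid max=4 at (1,0)
Step 4: ant0:(1,0)->N->(0,0) | ant1:(2,3)->N->(1,3) | ant2:(1,3)->S->(2,3)
  grid max=4 at (2,3)

(0,0) (1,3) (2,3)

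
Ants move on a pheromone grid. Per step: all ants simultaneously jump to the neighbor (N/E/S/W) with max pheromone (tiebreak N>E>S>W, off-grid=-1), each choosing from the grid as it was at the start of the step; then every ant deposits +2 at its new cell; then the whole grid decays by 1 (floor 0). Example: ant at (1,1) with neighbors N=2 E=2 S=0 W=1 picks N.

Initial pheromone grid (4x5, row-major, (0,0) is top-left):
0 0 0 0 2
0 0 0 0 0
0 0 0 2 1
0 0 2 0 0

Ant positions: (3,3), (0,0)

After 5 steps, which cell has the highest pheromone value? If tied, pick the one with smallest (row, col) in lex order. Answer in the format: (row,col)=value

Step 1: ant0:(3,3)->N->(2,3) | ant1:(0,0)->E->(0,1)
  grid max=3 at (2,3)
Step 2: ant0:(2,3)->N->(1,3) | ant1:(0,1)->E->(0,2)
  grid max=2 at (2,3)
Step 3: ant0:(1,3)->S->(2,3) | ant1:(0,2)->E->(0,3)
  grid max=3 at (2,3)
Step 4: ant0:(2,3)->N->(1,3) | ant1:(0,3)->E->(0,4)
  grid max=2 at (2,3)
Step 5: ant0:(1,3)->S->(2,3) | ant1:(0,4)->S->(1,4)
  grid max=3 at (2,3)
Final grid:
  0 0 0 0 0
  0 0 0 0 1
  0 0 0 3 0
  0 0 0 0 0
Max pheromone 3 at (2,3)

Answer: (2,3)=3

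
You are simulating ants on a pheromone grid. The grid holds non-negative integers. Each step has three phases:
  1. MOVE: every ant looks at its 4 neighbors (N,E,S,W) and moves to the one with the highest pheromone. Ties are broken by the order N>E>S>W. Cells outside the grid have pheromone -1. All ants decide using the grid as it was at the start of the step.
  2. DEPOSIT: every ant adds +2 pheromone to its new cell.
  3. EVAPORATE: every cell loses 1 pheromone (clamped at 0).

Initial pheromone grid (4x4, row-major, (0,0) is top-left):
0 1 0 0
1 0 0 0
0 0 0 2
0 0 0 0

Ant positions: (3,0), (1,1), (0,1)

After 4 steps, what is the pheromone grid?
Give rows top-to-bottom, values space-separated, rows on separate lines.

After step 1: ants at (2,0),(0,1),(0,2)
  0 2 1 0
  0 0 0 0
  1 0 0 1
  0 0 0 0
After step 2: ants at (1,0),(0,2),(0,1)
  0 3 2 0
  1 0 0 0
  0 0 0 0
  0 0 0 0
After step 3: ants at (0,0),(0,1),(0,2)
  1 4 3 0
  0 0 0 0
  0 0 0 0
  0 0 0 0
After step 4: ants at (0,1),(0,2),(0,1)
  0 7 4 0
  0 0 0 0
  0 0 0 0
  0 0 0 0

0 7 4 0
0 0 0 0
0 0 0 0
0 0 0 0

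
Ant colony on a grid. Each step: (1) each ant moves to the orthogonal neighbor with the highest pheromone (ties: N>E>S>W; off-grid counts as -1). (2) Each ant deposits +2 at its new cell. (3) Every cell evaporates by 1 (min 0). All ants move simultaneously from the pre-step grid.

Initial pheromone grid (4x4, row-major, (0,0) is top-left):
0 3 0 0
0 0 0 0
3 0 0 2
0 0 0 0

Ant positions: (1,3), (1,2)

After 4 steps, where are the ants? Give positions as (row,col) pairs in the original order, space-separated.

Step 1: ant0:(1,3)->S->(2,3) | ant1:(1,2)->N->(0,2)
  grid max=3 at (2,3)
Step 2: ant0:(2,3)->N->(1,3) | ant1:(0,2)->W->(0,1)
  grid max=3 at (0,1)
Step 3: ant0:(1,3)->S->(2,3) | ant1:(0,1)->E->(0,2)
  grid max=3 at (2,3)
Step 4: ant0:(2,3)->N->(1,3) | ant1:(0,2)->W->(0,1)
  grid max=3 at (0,1)

(1,3) (0,1)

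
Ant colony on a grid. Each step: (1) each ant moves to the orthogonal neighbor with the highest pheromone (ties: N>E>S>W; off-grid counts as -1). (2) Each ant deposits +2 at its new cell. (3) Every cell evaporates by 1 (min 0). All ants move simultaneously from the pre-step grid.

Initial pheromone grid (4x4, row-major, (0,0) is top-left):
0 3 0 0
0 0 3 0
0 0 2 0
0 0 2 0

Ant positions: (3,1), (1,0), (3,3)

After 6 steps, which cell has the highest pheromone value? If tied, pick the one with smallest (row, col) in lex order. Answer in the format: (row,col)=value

Step 1: ant0:(3,1)->E->(3,2) | ant1:(1,0)->N->(0,0) | ant2:(3,3)->W->(3,2)
  grid max=5 at (3,2)
Step 2: ant0:(3,2)->N->(2,2) | ant1:(0,0)->E->(0,1) | ant2:(3,2)->N->(2,2)
  grid max=4 at (2,2)
Step 3: ant0:(2,2)->S->(3,2) | ant1:(0,1)->E->(0,2) | ant2:(2,2)->S->(3,2)
  grid max=7 at (3,2)
Step 4: ant0:(3,2)->N->(2,2) | ant1:(0,2)->W->(0,1) | ant2:(3,2)->N->(2,2)
  grid max=6 at (2,2)
Step 5: ant0:(2,2)->S->(3,2) | ant1:(0,1)->E->(0,2) | ant2:(2,2)->S->(3,2)
  grid max=9 at (3,2)
Step 6: ant0:(3,2)->N->(2,2) | ant1:(0,2)->W->(0,1) | ant2:(3,2)->N->(2,2)
  grid max=8 at (2,2)
Final grid:
  0 3 0 0
  0 0 0 0
  0 0 8 0
  0 0 8 0
Max pheromone 8 at (2,2)

Answer: (2,2)=8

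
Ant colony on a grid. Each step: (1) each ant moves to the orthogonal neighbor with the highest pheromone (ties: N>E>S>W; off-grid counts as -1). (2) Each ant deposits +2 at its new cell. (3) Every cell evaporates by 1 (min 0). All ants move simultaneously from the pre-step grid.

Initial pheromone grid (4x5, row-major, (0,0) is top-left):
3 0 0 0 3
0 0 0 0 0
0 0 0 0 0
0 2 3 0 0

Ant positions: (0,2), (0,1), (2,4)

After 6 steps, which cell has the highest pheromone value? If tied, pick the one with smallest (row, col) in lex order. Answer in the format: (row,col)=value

Step 1: ant0:(0,2)->E->(0,3) | ant1:(0,1)->W->(0,0) | ant2:(2,4)->N->(1,4)
  grid max=4 at (0,0)
Step 2: ant0:(0,3)->E->(0,4) | ant1:(0,0)->E->(0,1) | ant2:(1,4)->N->(0,4)
  grid max=5 at (0,4)
Step 3: ant0:(0,4)->S->(1,4) | ant1:(0,1)->W->(0,0) | ant2:(0,4)->S->(1,4)
  grid max=4 at (0,0)
Step 4: ant0:(1,4)->N->(0,4) | ant1:(0,0)->E->(0,1) | ant2:(1,4)->N->(0,4)
  grid max=7 at (0,4)
Step 5: ant0:(0,4)->S->(1,4) | ant1:(0,1)->W->(0,0) | ant2:(0,4)->S->(1,4)
  grid max=6 at (0,4)
Step 6: ant0:(1,4)->N->(0,4) | ant1:(0,0)->E->(0,1) | ant2:(1,4)->N->(0,4)
  grid max=9 at (0,4)
Final grid:
  3 1 0 0 9
  0 0 0 0 4
  0 0 0 0 0
  0 0 0 0 0
Max pheromone 9 at (0,4)

Answer: (0,4)=9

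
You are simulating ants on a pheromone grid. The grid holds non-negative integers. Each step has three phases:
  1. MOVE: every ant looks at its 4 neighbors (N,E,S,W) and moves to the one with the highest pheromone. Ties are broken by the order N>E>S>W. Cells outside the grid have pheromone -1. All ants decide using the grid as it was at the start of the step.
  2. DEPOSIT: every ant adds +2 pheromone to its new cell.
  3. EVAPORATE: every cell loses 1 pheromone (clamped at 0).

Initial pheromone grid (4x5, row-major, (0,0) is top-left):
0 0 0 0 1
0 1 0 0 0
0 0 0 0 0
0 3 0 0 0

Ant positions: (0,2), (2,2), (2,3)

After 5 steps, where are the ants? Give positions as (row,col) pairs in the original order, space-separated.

Step 1: ant0:(0,2)->E->(0,3) | ant1:(2,2)->N->(1,2) | ant2:(2,3)->N->(1,3)
  grid max=2 at (3,1)
Step 2: ant0:(0,3)->S->(1,3) | ant1:(1,2)->E->(1,3) | ant2:(1,3)->N->(0,3)
  grid max=4 at (1,3)
Step 3: ant0:(1,3)->N->(0,3) | ant1:(1,3)->N->(0,3) | ant2:(0,3)->S->(1,3)
  grid max=5 at (0,3)
Step 4: ant0:(0,3)->S->(1,3) | ant1:(0,3)->S->(1,3) | ant2:(1,3)->N->(0,3)
  grid max=8 at (1,3)
Step 5: ant0:(1,3)->N->(0,3) | ant1:(1,3)->N->(0,3) | ant2:(0,3)->S->(1,3)
  grid max=9 at (0,3)

(0,3) (0,3) (1,3)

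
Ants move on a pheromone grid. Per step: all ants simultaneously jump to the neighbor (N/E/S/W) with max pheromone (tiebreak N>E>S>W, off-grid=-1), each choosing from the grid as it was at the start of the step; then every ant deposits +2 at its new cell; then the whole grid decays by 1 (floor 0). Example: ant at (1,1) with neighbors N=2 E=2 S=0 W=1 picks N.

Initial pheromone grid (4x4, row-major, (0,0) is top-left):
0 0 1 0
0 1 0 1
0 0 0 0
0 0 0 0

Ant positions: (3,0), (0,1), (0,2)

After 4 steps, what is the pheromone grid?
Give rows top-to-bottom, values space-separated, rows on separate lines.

After step 1: ants at (2,0),(0,2),(0,3)
  0 0 2 1
  0 0 0 0
  1 0 0 0
  0 0 0 0
After step 2: ants at (1,0),(0,3),(0,2)
  0 0 3 2
  1 0 0 0
  0 0 0 0
  0 0 0 0
After step 3: ants at (0,0),(0,2),(0,3)
  1 0 4 3
  0 0 0 0
  0 0 0 0
  0 0 0 0
After step 4: ants at (0,1),(0,3),(0,2)
  0 1 5 4
  0 0 0 0
  0 0 0 0
  0 0 0 0

0 1 5 4
0 0 0 0
0 0 0 0
0 0 0 0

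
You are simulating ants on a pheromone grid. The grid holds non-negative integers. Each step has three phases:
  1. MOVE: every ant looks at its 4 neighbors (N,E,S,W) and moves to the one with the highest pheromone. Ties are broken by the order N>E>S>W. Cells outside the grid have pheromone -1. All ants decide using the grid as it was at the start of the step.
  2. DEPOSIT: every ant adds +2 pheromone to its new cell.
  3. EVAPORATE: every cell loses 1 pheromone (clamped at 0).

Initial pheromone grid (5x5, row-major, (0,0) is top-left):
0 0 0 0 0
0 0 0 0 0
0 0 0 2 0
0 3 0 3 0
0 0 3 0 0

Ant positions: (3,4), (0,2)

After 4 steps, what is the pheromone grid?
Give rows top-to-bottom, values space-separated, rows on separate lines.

After step 1: ants at (3,3),(0,3)
  0 0 0 1 0
  0 0 0 0 0
  0 0 0 1 0
  0 2 0 4 0
  0 0 2 0 0
After step 2: ants at (2,3),(0,4)
  0 0 0 0 1
  0 0 0 0 0
  0 0 0 2 0
  0 1 0 3 0
  0 0 1 0 0
After step 3: ants at (3,3),(1,4)
  0 0 0 0 0
  0 0 0 0 1
  0 0 0 1 0
  0 0 0 4 0
  0 0 0 0 0
After step 4: ants at (2,3),(0,4)
  0 0 0 0 1
  0 0 0 0 0
  0 0 0 2 0
  0 0 0 3 0
  0 0 0 0 0

0 0 0 0 1
0 0 0 0 0
0 0 0 2 0
0 0 0 3 0
0 0 0 0 0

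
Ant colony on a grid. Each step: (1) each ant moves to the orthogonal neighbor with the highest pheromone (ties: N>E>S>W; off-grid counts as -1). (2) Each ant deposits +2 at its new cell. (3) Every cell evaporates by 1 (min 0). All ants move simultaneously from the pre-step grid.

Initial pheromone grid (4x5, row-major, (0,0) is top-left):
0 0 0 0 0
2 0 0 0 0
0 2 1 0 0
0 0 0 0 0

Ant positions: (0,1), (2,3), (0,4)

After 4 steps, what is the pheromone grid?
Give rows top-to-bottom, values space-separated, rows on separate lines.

After step 1: ants at (0,2),(2,2),(1,4)
  0 0 1 0 0
  1 0 0 0 1
  0 1 2 0 0
  0 0 0 0 0
After step 2: ants at (0,3),(2,1),(0,4)
  0 0 0 1 1
  0 0 0 0 0
  0 2 1 0 0
  0 0 0 0 0
After step 3: ants at (0,4),(2,2),(0,3)
  0 0 0 2 2
  0 0 0 0 0
  0 1 2 0 0
  0 0 0 0 0
After step 4: ants at (0,3),(2,1),(0,4)
  0 0 0 3 3
  0 0 0 0 0
  0 2 1 0 0
  0 0 0 0 0

0 0 0 3 3
0 0 0 0 0
0 2 1 0 0
0 0 0 0 0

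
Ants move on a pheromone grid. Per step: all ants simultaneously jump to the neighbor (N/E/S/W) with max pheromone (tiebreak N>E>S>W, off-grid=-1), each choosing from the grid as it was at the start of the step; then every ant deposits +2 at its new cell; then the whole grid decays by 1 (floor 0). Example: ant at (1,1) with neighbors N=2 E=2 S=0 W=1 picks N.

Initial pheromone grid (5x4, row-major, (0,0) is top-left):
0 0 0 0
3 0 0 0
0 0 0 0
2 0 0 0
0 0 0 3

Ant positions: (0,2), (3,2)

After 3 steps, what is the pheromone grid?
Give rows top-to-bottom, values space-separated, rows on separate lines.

After step 1: ants at (0,3),(2,2)
  0 0 0 1
  2 0 0 0
  0 0 1 0
  1 0 0 0
  0 0 0 2
After step 2: ants at (1,3),(1,2)
  0 0 0 0
  1 0 1 1
  0 0 0 0
  0 0 0 0
  0 0 0 1
After step 3: ants at (1,2),(1,3)
  0 0 0 0
  0 0 2 2
  0 0 0 0
  0 0 0 0
  0 0 0 0

0 0 0 0
0 0 2 2
0 0 0 0
0 0 0 0
0 0 0 0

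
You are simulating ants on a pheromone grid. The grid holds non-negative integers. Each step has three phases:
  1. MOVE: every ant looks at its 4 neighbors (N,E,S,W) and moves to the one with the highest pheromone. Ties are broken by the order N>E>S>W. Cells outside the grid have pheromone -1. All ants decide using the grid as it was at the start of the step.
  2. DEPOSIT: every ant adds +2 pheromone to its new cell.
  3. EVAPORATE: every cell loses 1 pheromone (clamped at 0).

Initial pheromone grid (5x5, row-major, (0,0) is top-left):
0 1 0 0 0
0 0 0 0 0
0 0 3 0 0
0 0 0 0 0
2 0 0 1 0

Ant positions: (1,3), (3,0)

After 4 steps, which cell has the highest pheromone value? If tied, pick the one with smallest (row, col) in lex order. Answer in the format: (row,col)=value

Answer: (4,0)=2

Derivation:
Step 1: ant0:(1,3)->N->(0,3) | ant1:(3,0)->S->(4,0)
  grid max=3 at (4,0)
Step 2: ant0:(0,3)->E->(0,4) | ant1:(4,0)->N->(3,0)
  grid max=2 at (4,0)
Step 3: ant0:(0,4)->S->(1,4) | ant1:(3,0)->S->(4,0)
  grid max=3 at (4,0)
Step 4: ant0:(1,4)->N->(0,4) | ant1:(4,0)->N->(3,0)
  grid max=2 at (4,0)
Final grid:
  0 0 0 0 1
  0 0 0 0 0
  0 0 0 0 0
  1 0 0 0 0
  2 0 0 0 0
Max pheromone 2 at (4,0)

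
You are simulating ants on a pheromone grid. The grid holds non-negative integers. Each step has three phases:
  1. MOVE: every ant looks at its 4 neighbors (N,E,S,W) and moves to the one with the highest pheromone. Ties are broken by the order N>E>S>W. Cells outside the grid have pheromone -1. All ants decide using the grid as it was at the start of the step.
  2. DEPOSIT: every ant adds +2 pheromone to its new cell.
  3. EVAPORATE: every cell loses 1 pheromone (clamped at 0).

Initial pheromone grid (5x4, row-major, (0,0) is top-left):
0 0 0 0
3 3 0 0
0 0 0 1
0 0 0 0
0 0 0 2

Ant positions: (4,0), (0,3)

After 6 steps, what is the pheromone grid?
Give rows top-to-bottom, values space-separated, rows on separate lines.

After step 1: ants at (3,0),(1,3)
  0 0 0 0
  2 2 0 1
  0 0 0 0
  1 0 0 0
  0 0 0 1
After step 2: ants at (2,0),(0,3)
  0 0 0 1
  1 1 0 0
  1 0 0 0
  0 0 0 0
  0 0 0 0
After step 3: ants at (1,0),(1,3)
  0 0 0 0
  2 0 0 1
  0 0 0 0
  0 0 0 0
  0 0 0 0
After step 4: ants at (0,0),(0,3)
  1 0 0 1
  1 0 0 0
  0 0 0 0
  0 0 0 0
  0 0 0 0
After step 5: ants at (1,0),(1,3)
  0 0 0 0
  2 0 0 1
  0 0 0 0
  0 0 0 0
  0 0 0 0
After step 6: ants at (0,0),(0,3)
  1 0 0 1
  1 0 0 0
  0 0 0 0
  0 0 0 0
  0 0 0 0

1 0 0 1
1 0 0 0
0 0 0 0
0 0 0 0
0 0 0 0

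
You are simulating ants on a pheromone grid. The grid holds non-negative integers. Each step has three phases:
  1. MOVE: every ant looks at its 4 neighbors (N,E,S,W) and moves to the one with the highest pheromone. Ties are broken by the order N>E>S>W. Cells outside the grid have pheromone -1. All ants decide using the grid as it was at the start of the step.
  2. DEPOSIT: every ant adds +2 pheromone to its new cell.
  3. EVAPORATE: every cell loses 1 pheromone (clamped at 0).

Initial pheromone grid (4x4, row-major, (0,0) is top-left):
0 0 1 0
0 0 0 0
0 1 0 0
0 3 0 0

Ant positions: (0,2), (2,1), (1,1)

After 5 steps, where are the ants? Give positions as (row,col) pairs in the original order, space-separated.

Step 1: ant0:(0,2)->E->(0,3) | ant1:(2,1)->S->(3,1) | ant2:(1,1)->S->(2,1)
  grid max=4 at (3,1)
Step 2: ant0:(0,3)->S->(1,3) | ant1:(3,1)->N->(2,1) | ant2:(2,1)->S->(3,1)
  grid max=5 at (3,1)
Step 3: ant0:(1,3)->N->(0,3) | ant1:(2,1)->S->(3,1) | ant2:(3,1)->N->(2,1)
  grid max=6 at (3,1)
Step 4: ant0:(0,3)->S->(1,3) | ant1:(3,1)->N->(2,1) | ant2:(2,1)->S->(3,1)
  grid max=7 at (3,1)
Step 5: ant0:(1,3)->N->(0,3) | ant1:(2,1)->S->(3,1) | ant2:(3,1)->N->(2,1)
  grid max=8 at (3,1)

(0,3) (3,1) (2,1)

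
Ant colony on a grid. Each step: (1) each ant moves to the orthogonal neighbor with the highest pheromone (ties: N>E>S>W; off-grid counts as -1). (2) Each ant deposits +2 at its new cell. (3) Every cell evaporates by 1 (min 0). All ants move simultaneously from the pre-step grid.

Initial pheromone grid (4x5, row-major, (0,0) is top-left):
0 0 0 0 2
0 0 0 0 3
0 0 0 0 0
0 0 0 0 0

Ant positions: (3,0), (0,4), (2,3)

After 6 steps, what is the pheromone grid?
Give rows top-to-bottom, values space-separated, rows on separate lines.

After step 1: ants at (2,0),(1,4),(1,3)
  0 0 0 0 1
  0 0 0 1 4
  1 0 0 0 0
  0 0 0 0 0
After step 2: ants at (1,0),(0,4),(1,4)
  0 0 0 0 2
  1 0 0 0 5
  0 0 0 0 0
  0 0 0 0 0
After step 3: ants at (0,0),(1,4),(0,4)
  1 0 0 0 3
  0 0 0 0 6
  0 0 0 0 0
  0 0 0 0 0
After step 4: ants at (0,1),(0,4),(1,4)
  0 1 0 0 4
  0 0 0 0 7
  0 0 0 0 0
  0 0 0 0 0
After step 5: ants at (0,2),(1,4),(0,4)
  0 0 1 0 5
  0 0 0 0 8
  0 0 0 0 0
  0 0 0 0 0
After step 6: ants at (0,3),(0,4),(1,4)
  0 0 0 1 6
  0 0 0 0 9
  0 0 0 0 0
  0 0 0 0 0

0 0 0 1 6
0 0 0 0 9
0 0 0 0 0
0 0 0 0 0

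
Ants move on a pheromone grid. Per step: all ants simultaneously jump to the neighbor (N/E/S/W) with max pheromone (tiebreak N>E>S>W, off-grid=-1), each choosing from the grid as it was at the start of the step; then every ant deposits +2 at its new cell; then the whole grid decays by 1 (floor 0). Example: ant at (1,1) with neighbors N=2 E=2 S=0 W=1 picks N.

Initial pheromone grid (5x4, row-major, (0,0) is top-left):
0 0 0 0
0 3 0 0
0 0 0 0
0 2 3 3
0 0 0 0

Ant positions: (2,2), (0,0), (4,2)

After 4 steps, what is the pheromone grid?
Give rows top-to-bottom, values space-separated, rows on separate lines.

After step 1: ants at (3,2),(0,1),(3,2)
  0 1 0 0
  0 2 0 0
  0 0 0 0
  0 1 6 2
  0 0 0 0
After step 2: ants at (3,3),(1,1),(3,3)
  0 0 0 0
  0 3 0 0
  0 0 0 0
  0 0 5 5
  0 0 0 0
After step 3: ants at (3,2),(0,1),(3,2)
  0 1 0 0
  0 2 0 0
  0 0 0 0
  0 0 8 4
  0 0 0 0
After step 4: ants at (3,3),(1,1),(3,3)
  0 0 0 0
  0 3 0 0
  0 0 0 0
  0 0 7 7
  0 0 0 0

0 0 0 0
0 3 0 0
0 0 0 0
0 0 7 7
0 0 0 0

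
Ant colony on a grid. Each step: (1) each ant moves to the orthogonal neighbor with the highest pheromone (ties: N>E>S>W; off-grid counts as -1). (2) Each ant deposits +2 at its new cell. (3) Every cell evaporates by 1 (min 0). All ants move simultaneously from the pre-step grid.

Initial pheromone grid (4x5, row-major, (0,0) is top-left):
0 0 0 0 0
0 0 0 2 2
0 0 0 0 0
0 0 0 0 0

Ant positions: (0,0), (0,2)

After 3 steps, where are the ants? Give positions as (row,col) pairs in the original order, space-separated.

Step 1: ant0:(0,0)->E->(0,1) | ant1:(0,2)->E->(0,3)
  grid max=1 at (0,1)
Step 2: ant0:(0,1)->E->(0,2) | ant1:(0,3)->S->(1,3)
  grid max=2 at (1,3)
Step 3: ant0:(0,2)->E->(0,3) | ant1:(1,3)->N->(0,3)
  grid max=3 at (0,3)

(0,3) (0,3)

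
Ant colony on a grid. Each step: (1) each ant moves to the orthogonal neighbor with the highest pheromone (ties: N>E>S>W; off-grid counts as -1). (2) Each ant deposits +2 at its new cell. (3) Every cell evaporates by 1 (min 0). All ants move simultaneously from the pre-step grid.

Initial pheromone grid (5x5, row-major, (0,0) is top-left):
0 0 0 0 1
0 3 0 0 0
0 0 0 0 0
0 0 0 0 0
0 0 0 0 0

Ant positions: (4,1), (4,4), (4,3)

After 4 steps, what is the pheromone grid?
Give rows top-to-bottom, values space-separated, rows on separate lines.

After step 1: ants at (3,1),(3,4),(3,3)
  0 0 0 0 0
  0 2 0 0 0
  0 0 0 0 0
  0 1 0 1 1
  0 0 0 0 0
After step 2: ants at (2,1),(3,3),(3,4)
  0 0 0 0 0
  0 1 0 0 0
  0 1 0 0 0
  0 0 0 2 2
  0 0 0 0 0
After step 3: ants at (1,1),(3,4),(3,3)
  0 0 0 0 0
  0 2 0 0 0
  0 0 0 0 0
  0 0 0 3 3
  0 0 0 0 0
After step 4: ants at (0,1),(3,3),(3,4)
  0 1 0 0 0
  0 1 0 0 0
  0 0 0 0 0
  0 0 0 4 4
  0 0 0 0 0

0 1 0 0 0
0 1 0 0 0
0 0 0 0 0
0 0 0 4 4
0 0 0 0 0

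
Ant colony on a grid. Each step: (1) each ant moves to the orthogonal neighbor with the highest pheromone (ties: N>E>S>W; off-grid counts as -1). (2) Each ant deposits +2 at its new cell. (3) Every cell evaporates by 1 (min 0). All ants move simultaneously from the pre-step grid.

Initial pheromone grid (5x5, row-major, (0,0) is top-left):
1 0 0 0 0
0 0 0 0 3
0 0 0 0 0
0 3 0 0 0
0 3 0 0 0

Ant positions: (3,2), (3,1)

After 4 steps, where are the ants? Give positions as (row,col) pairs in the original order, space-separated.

Step 1: ant0:(3,2)->W->(3,1) | ant1:(3,1)->S->(4,1)
  grid max=4 at (3,1)
Step 2: ant0:(3,1)->S->(4,1) | ant1:(4,1)->N->(3,1)
  grid max=5 at (3,1)
Step 3: ant0:(4,1)->N->(3,1) | ant1:(3,1)->S->(4,1)
  grid max=6 at (3,1)
Step 4: ant0:(3,1)->S->(4,1) | ant1:(4,1)->N->(3,1)
  grid max=7 at (3,1)

(4,1) (3,1)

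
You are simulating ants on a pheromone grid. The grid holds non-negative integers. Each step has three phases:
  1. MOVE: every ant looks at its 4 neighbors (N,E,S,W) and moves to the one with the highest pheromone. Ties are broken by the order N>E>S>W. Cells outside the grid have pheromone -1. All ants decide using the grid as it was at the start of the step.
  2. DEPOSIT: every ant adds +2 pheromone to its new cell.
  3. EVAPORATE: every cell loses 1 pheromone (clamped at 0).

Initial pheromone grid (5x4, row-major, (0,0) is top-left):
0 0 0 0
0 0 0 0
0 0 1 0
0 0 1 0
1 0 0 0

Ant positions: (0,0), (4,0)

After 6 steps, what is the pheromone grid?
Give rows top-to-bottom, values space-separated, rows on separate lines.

After step 1: ants at (0,1),(3,0)
  0 1 0 0
  0 0 0 0
  0 0 0 0
  1 0 0 0
  0 0 0 0
After step 2: ants at (0,2),(2,0)
  0 0 1 0
  0 0 0 0
  1 0 0 0
  0 0 0 0
  0 0 0 0
After step 3: ants at (0,3),(1,0)
  0 0 0 1
  1 0 0 0
  0 0 0 0
  0 0 0 0
  0 0 0 0
After step 4: ants at (1,3),(0,0)
  1 0 0 0
  0 0 0 1
  0 0 0 0
  0 0 0 0
  0 0 0 0
After step 5: ants at (0,3),(0,1)
  0 1 0 1
  0 0 0 0
  0 0 0 0
  0 0 0 0
  0 0 0 0
After step 6: ants at (1,3),(0,2)
  0 0 1 0
  0 0 0 1
  0 0 0 0
  0 0 0 0
  0 0 0 0

0 0 1 0
0 0 0 1
0 0 0 0
0 0 0 0
0 0 0 0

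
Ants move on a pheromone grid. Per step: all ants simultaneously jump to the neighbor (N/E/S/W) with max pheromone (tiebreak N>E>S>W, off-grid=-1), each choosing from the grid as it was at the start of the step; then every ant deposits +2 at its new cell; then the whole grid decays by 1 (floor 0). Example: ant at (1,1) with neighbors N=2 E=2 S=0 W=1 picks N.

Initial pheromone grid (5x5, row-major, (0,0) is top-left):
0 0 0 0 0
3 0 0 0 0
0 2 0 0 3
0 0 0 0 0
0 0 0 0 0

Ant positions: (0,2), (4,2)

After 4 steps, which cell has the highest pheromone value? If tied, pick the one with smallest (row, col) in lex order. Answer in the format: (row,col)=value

Answer: (0,2)=1

Derivation:
Step 1: ant0:(0,2)->E->(0,3) | ant1:(4,2)->N->(3,2)
  grid max=2 at (1,0)
Step 2: ant0:(0,3)->E->(0,4) | ant1:(3,2)->N->(2,2)
  grid max=1 at (0,4)
Step 3: ant0:(0,4)->S->(1,4) | ant1:(2,2)->N->(1,2)
  grid max=1 at (1,2)
Step 4: ant0:(1,4)->N->(0,4) | ant1:(1,2)->N->(0,2)
  grid max=1 at (0,2)
Final grid:
  0 0 1 0 1
  0 0 0 0 0
  0 0 0 0 0
  0 0 0 0 0
  0 0 0 0 0
Max pheromone 1 at (0,2)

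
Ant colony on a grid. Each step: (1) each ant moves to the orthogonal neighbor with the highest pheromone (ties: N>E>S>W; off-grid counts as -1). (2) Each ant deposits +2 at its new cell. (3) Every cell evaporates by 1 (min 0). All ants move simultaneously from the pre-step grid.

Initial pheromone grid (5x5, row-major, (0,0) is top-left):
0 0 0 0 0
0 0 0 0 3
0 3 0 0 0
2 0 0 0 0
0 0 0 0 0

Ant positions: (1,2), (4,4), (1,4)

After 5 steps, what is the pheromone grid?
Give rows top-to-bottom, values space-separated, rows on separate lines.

After step 1: ants at (0,2),(3,4),(0,4)
  0 0 1 0 1
  0 0 0 0 2
  0 2 0 0 0
  1 0 0 0 1
  0 0 0 0 0
After step 2: ants at (0,3),(2,4),(1,4)
  0 0 0 1 0
  0 0 0 0 3
  0 1 0 0 1
  0 0 0 0 0
  0 0 0 0 0
After step 3: ants at (0,4),(1,4),(2,4)
  0 0 0 0 1
  0 0 0 0 4
  0 0 0 0 2
  0 0 0 0 0
  0 0 0 0 0
After step 4: ants at (1,4),(2,4),(1,4)
  0 0 0 0 0
  0 0 0 0 7
  0 0 0 0 3
  0 0 0 0 0
  0 0 0 0 0
After step 5: ants at (2,4),(1,4),(2,4)
  0 0 0 0 0
  0 0 0 0 8
  0 0 0 0 6
  0 0 0 0 0
  0 0 0 0 0

0 0 0 0 0
0 0 0 0 8
0 0 0 0 6
0 0 0 0 0
0 0 0 0 0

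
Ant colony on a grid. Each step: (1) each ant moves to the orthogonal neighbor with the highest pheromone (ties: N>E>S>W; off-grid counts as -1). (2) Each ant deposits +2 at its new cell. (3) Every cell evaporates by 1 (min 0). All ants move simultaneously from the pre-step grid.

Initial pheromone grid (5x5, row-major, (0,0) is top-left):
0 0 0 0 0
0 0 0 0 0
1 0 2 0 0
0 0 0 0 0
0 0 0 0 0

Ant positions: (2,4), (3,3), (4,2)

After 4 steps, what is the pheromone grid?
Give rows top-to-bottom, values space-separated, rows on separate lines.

After step 1: ants at (1,4),(2,3),(3,2)
  0 0 0 0 0
  0 0 0 0 1
  0 0 1 1 0
  0 0 1 0 0
  0 0 0 0 0
After step 2: ants at (0,4),(2,2),(2,2)
  0 0 0 0 1
  0 0 0 0 0
  0 0 4 0 0
  0 0 0 0 0
  0 0 0 0 0
After step 3: ants at (1,4),(1,2),(1,2)
  0 0 0 0 0
  0 0 3 0 1
  0 0 3 0 0
  0 0 0 0 0
  0 0 0 0 0
After step 4: ants at (0,4),(2,2),(2,2)
  0 0 0 0 1
  0 0 2 0 0
  0 0 6 0 0
  0 0 0 0 0
  0 0 0 0 0

0 0 0 0 1
0 0 2 0 0
0 0 6 0 0
0 0 0 0 0
0 0 0 0 0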